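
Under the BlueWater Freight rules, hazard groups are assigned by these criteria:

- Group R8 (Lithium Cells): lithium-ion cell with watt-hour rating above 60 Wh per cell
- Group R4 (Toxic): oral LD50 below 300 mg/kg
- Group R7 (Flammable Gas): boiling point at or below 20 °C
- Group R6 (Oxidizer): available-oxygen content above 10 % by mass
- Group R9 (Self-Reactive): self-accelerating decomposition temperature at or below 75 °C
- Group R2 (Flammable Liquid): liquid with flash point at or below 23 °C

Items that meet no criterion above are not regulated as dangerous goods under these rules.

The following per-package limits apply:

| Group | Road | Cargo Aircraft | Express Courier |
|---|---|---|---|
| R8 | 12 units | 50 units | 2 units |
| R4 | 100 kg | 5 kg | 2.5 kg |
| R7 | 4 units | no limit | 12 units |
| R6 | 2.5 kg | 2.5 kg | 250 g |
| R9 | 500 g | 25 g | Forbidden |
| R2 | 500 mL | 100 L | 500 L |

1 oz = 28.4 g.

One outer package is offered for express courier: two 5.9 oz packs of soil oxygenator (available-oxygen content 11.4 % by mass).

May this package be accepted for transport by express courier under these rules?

Soil oxygenator: available-oxygen content 11.4 % by mass > 10 % by mass → Group R6 (Oxidizer).
Group R6 quantity: two 5.9 oz packs = 335.12 g.
That exceeds the Group R6 express courier limit of 250 g.

No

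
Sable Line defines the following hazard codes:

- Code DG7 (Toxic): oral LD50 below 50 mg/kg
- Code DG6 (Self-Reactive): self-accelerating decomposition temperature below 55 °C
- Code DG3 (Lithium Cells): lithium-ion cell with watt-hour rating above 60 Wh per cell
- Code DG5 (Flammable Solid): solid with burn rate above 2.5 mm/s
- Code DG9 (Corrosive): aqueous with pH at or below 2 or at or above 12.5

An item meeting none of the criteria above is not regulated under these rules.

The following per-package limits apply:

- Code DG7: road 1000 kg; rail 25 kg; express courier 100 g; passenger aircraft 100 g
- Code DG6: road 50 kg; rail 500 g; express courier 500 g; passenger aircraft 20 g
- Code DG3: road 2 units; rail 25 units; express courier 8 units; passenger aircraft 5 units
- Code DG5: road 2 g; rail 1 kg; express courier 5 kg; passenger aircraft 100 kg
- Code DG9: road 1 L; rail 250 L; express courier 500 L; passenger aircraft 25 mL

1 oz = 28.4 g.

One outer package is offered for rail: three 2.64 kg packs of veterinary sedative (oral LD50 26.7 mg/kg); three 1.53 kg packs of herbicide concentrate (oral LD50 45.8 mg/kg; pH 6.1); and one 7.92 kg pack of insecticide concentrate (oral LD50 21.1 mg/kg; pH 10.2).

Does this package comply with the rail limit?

Yes

The veterinary sedative has oral LD50 26.7 mg/kg, which is < 50 mg/kg, so it is Code DG7 (Toxic).
The herbicide concentrate has oral LD50 45.8 mg/kg, which is < 50 mg/kg, so it is Code DG7 (Toxic).
With oral LD50 21.1 mg/kg (< 50 mg/kg), the insecticide concentrate falls in Code DG7.
Code DG7 net quantity: (three 2.64 kg packs = 7.92 kg) + (three 1.53 kg packs = 4.59 kg) + 7.92 kg = 20.43 kg.
20.43 kg ≤ 25 kg (rail limit, Code DG7) — within limit.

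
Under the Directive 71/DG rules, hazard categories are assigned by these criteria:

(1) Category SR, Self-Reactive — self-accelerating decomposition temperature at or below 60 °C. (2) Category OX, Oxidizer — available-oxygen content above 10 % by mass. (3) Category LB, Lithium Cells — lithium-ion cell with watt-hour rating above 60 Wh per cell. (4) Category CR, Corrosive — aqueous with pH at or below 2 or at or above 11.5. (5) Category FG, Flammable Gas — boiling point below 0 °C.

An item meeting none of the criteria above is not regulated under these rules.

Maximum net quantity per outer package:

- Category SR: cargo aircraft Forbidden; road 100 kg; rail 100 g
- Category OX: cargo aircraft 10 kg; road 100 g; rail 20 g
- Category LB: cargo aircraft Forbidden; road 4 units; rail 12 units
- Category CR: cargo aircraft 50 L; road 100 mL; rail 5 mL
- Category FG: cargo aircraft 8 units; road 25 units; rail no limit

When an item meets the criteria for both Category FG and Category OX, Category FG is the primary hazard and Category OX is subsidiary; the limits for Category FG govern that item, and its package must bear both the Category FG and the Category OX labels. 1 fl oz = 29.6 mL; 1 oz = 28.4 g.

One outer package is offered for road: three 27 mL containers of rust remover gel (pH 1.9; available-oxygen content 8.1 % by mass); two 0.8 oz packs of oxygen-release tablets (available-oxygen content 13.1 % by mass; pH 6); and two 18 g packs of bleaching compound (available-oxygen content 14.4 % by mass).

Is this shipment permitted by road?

With pH 1.9 (≤ 2), the rust remover gel falls in Category CR.
With available-oxygen content 13.1 % by mass (> 10 % by mass), the oxygen-release tablets fall in Category OX.
The bleaching compound has available-oxygen content 14.4 % by mass, which is > 10 % by mass, so it is Category OX (Oxidizer).
Category OX net quantity: (two 0.8 oz packs = 45.44 g) + (two 18 g packs = 36 g) = 81.44 g.
That is within the Category OX road limit of 100 g.
Category CR quantity: three 27 mL containers = 81 mL.
81 mL ≤ 100 mL (road limit, Category CR) — within limit.
Every hazard category is within its road limit and no segregation rule is violated.

Yes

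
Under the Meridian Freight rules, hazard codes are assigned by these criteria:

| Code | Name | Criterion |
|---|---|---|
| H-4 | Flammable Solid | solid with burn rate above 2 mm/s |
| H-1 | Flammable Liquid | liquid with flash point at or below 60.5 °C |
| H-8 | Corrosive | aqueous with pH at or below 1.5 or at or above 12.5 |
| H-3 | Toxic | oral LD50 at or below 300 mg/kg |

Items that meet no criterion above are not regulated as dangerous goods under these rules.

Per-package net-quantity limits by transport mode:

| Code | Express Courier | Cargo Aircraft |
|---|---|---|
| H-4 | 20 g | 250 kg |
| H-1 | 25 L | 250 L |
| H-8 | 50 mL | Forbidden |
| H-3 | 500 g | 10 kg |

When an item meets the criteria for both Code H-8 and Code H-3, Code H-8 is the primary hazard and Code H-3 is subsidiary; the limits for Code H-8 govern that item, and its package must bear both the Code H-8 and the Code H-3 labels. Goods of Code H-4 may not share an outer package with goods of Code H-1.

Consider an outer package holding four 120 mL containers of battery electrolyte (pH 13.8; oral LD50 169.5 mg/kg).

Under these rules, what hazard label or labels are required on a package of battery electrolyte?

Code H-3 and H-8

Battery electrolyte: pH 13.8 ≥ 12.5 → Code H-8 (Corrosive).
With oral LD50 169.5 mg/kg (≤ 300 mg/kg), the battery electrolyte falls in Code H-3.
By the precedence rule Code H-8 is primary and Code H-3 is subsidiary, and that rule requires both labels on the package.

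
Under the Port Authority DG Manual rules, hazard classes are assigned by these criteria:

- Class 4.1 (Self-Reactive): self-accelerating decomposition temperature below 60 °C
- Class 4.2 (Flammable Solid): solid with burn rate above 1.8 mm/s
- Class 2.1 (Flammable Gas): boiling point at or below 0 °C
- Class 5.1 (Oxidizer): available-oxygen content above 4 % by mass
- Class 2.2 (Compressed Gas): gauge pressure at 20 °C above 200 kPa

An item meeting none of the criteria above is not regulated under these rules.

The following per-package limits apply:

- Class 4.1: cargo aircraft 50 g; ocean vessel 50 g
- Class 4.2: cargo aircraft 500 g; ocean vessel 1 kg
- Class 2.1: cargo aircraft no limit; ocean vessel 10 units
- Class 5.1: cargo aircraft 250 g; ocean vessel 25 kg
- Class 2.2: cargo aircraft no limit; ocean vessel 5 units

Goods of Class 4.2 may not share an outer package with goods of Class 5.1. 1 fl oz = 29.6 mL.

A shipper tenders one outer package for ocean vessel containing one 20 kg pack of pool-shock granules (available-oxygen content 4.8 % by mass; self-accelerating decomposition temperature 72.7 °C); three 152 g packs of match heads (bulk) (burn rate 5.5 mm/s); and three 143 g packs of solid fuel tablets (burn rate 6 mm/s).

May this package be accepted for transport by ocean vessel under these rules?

Available-oxygen content 4.8 % by mass meets the Class 5.1 criterion (Oxidizer), so the pool-shock granules are Class 5.1.
With burn rate 5.5 mm/s (> 1.8 mm/s), the match heads (bulk) fall in Class 4.2.
Solid fuel tablets: burn rate 6 mm/s > 1.8 mm/s → Class 4.2 (Flammable Solid).
Class 4.2 net quantity: (three 152 g packs = 456 g) + (three 143 g packs = 429 g) = 885 g.
That is within the Class 4.2 ocean vessel limit of 1 kg.
Class 5.1 quantity: 20 kg.
20 kg ≤ 25 kg (ocean vessel limit, Class 5.1) — within limit.
Class 4.2 and Class 5.1 may not share an outer package.

No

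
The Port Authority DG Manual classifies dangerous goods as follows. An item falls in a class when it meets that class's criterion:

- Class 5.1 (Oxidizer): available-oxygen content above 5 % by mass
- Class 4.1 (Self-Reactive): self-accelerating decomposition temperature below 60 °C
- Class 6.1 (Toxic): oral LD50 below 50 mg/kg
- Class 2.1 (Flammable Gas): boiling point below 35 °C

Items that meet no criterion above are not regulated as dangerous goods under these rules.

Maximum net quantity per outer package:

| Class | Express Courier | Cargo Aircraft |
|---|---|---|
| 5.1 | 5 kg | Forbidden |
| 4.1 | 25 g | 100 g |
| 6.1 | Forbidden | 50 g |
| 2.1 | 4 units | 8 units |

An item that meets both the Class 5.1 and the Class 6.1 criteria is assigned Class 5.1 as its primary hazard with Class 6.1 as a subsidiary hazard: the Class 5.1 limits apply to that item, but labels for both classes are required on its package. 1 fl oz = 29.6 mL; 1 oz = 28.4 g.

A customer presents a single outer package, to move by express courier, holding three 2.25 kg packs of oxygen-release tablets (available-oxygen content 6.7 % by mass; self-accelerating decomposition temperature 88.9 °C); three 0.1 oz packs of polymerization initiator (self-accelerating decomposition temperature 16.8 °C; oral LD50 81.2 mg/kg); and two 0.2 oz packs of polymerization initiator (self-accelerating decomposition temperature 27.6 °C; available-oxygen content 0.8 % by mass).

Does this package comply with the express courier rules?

Available-oxygen content 6.7 % by mass meets the Class 5.1 criterion (Oxidizer), so the oxygen-release tablets are Class 5.1.
The polymerization initiator has self-accelerating decomposition temperature 16.8 °C, which is < 60 °C, so it is Class 4.1 (Self-Reactive).
Self-accelerating decomposition temperature 27.6 °C meets the Class 4.1 criterion (Self-Reactive), so the polymerization initiator is Class 4.1.
Class 4.1 net quantity: (three 0.1 oz packs = 8.52 g) + (two 0.2 oz packs = 11.36 g) = 19.88 g.
That is within the Class 4.1 express courier limit of 25 g.
Class 5.1 quantity: three 2.25 kg packs = 6.75 kg.
That exceeds the Class 5.1 express courier limit of 5 kg.

No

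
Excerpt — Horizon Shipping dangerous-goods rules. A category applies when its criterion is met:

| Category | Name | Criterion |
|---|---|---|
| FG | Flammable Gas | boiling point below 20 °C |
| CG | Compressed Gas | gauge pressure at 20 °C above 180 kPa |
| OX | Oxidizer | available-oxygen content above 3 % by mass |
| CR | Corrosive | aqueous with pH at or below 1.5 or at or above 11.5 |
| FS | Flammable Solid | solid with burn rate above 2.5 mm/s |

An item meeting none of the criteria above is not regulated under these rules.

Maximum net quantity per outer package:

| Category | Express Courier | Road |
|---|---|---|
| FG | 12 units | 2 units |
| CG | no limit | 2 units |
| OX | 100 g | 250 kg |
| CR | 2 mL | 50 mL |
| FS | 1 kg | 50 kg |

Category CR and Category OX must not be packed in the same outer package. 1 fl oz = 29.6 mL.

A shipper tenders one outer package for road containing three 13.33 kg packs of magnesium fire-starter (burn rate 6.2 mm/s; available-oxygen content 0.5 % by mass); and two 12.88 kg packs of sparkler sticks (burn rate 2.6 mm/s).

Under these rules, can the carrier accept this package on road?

With burn rate 6.2 mm/s (> 2.5 mm/s), the magnesium fire-starter falls in Category FS.
With burn rate 2.6 mm/s (> 2.5 mm/s), the sparkler sticks fall in Category FS.
Category FS net quantity: (three 13.33 kg packs = 39.99 kg) + (two 12.88 kg packs = 25.76 kg) = 65.75 kg.
65.75 kg > 50 kg (road limit, Category FS) — over the limit.

No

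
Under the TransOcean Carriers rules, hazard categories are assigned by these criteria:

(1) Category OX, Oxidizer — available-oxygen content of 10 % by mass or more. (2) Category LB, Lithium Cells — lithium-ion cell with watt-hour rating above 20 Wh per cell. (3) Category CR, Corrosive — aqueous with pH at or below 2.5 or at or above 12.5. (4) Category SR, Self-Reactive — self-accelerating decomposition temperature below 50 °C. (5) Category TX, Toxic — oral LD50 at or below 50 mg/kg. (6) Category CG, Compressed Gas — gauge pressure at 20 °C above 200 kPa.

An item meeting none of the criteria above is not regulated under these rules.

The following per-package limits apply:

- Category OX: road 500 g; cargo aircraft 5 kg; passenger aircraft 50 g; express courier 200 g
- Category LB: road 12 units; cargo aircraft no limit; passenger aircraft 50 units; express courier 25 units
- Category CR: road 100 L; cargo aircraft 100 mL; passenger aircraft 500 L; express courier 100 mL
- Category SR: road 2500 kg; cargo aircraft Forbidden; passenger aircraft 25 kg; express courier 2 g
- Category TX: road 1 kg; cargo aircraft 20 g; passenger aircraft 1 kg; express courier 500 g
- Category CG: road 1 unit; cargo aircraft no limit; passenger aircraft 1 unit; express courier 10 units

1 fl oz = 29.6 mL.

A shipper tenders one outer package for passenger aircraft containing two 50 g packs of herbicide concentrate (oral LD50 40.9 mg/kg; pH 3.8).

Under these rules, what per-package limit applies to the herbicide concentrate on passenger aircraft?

1 kg

Herbicide concentrate: oral LD50 40.9 mg/kg ≤ 50 mg/kg → Category TX (Toxic).
The passenger aircraft limit for Category TX is 1 kg.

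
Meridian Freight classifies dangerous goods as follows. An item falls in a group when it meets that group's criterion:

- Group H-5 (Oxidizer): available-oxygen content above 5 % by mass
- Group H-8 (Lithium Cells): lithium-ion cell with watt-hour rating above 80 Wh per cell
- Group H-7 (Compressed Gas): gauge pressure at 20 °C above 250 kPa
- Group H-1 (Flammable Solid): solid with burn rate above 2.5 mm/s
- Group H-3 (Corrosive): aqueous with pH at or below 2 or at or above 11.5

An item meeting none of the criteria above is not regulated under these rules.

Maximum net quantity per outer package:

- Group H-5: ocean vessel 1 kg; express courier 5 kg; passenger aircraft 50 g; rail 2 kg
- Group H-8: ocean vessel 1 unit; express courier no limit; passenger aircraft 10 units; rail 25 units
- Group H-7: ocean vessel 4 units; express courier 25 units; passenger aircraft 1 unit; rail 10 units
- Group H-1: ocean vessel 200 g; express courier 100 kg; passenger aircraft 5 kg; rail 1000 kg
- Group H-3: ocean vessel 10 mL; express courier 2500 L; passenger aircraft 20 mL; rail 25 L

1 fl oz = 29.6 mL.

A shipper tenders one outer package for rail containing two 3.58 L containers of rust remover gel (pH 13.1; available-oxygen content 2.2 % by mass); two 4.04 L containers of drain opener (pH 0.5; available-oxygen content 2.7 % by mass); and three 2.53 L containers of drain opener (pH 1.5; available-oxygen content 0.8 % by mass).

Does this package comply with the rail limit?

Rust remover gel: pH 13.1 ≥ 11.5 → Group H-3 (Corrosive).
pH 0.5 meets the Group H-3 criterion (Corrosive), so the drain opener is Group H-3.
With pH 1.5 (≤ 2), the drain opener falls in Group H-3.
Group H-3 net quantity: (two 3.58 L containers = 7.16 L) + (two 4.04 L containers = 8.08 L) + (three 2.53 L containers = 7.59 L) = 22.83 L.
22.83 L ≤ 25 L (rail limit, Group H-3) — within limit.

Yes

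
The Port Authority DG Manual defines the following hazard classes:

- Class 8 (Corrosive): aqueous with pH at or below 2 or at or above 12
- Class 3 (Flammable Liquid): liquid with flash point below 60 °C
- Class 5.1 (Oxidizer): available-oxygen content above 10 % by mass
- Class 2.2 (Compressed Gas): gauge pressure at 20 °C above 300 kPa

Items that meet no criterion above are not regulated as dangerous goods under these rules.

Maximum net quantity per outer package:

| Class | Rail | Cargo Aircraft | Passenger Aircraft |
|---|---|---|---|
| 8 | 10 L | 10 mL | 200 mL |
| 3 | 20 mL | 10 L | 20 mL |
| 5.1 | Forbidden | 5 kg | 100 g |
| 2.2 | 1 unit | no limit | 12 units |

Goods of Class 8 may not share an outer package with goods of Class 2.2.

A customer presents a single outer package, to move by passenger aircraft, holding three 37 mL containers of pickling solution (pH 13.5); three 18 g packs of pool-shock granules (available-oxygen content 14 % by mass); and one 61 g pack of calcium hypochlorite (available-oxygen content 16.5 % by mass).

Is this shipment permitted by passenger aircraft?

With pH 13.5 (≥ 12), the pickling solution falls in Class 8.
With available-oxygen content 14 % by mass (> 10 % by mass), the pool-shock granules fall in Class 5.1.
The calcium hypochlorite has available-oxygen content 16.5 % by mass, which is > 10 % by mass, so it is Class 5.1 (Oxidizer).
Total Class 5.1: (three 18 g packs = 54 g) + 61 g = 115 g.
115 g exceeds the passenger aircraft limit of 100 g for Class 5.1.
Class 8 quantity: three 37 mL containers = 111 mL.
111 mL is within the passenger aircraft limit of 200 mL for Class 8.
The segregation rule (Class 8 with Class 2.2) does not apply to Class 5.1 with Class 8.

No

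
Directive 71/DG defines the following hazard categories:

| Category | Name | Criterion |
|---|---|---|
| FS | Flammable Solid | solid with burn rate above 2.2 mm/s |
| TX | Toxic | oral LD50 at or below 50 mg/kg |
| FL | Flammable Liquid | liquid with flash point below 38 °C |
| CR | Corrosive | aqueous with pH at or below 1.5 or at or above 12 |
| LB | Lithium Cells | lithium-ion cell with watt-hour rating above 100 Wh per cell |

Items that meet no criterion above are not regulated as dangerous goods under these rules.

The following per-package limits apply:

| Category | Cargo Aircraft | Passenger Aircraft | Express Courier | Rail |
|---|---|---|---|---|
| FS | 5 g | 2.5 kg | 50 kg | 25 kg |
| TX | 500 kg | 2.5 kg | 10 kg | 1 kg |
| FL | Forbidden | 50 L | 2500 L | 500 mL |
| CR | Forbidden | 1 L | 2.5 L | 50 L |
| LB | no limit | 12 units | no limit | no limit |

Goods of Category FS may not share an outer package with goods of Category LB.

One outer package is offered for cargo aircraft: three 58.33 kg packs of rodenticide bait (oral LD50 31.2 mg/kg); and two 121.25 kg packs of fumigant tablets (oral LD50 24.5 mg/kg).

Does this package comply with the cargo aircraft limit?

Yes

Rodenticide bait: oral LD50 31.2 mg/kg ≤ 50 mg/kg → Category TX (Toxic).
With oral LD50 24.5 mg/kg (≤ 50 mg/kg), the fumigant tablets fall in Category TX.
Total Category TX: (three 58.33 kg packs = 174.99 kg) + (two 121.25 kg packs = 242.5 kg) = 417.49 kg.
417.49 kg is within the cargo aircraft limit of 500 kg for Category TX.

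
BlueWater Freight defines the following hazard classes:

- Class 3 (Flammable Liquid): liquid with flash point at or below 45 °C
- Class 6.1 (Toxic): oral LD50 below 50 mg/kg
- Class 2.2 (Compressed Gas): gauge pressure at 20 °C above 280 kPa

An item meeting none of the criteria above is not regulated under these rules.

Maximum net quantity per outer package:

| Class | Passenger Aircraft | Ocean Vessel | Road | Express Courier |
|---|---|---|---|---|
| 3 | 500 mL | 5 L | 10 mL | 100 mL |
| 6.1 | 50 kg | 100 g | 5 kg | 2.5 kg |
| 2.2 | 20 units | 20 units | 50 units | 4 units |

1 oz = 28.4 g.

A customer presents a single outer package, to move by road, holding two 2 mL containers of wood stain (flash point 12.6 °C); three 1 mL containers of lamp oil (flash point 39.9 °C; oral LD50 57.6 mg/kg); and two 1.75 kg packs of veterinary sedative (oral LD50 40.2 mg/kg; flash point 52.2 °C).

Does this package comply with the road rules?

Yes

The wood stain has flash point 12.6 °C, which is ≤ 45 °C, so it is Class 3 (Flammable Liquid).
The lamp oil has flash point 39.9 °C, which is ≤ 45 °C, so it is Class 3 (Flammable Liquid).
With oral LD50 40.2 mg/kg (< 50 mg/kg), the veterinary sedative falls in Class 6.1.
Total Class 3: (two 2 mL containers = 4 mL) + (three 1 mL containers = 3 mL) = 7 mL.
7 mL is within the road limit of 10 mL for Class 3.
Class 6.1 quantity: two 1.75 kg packs = 3.5 kg.
3.5 kg ≤ 5 kg (road limit, Class 6.1) — within limit.
Every hazard class is within its road limit and no segregation rule is violated.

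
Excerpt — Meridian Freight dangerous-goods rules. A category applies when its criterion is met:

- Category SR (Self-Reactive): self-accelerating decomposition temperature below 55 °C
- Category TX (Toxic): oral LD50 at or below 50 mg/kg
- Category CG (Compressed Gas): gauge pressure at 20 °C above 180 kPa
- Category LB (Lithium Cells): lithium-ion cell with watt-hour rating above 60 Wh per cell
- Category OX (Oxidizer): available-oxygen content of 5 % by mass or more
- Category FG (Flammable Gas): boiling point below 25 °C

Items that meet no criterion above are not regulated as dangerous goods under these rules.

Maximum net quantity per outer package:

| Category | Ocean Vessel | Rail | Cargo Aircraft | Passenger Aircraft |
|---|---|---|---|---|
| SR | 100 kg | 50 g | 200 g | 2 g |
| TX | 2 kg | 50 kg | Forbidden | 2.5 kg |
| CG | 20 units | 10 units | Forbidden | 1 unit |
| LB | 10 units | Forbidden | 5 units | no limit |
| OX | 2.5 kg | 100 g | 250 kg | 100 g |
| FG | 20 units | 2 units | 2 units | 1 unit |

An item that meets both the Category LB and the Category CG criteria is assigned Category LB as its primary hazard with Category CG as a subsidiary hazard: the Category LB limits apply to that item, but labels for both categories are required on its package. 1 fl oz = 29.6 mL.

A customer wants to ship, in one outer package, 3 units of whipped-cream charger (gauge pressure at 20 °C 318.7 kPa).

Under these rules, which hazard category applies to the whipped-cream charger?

Category CG

Gauge pressure at 20 °C 318.7 kPa meets the Category CG criterion (Compressed Gas), so the whipped-cream charger is Category CG.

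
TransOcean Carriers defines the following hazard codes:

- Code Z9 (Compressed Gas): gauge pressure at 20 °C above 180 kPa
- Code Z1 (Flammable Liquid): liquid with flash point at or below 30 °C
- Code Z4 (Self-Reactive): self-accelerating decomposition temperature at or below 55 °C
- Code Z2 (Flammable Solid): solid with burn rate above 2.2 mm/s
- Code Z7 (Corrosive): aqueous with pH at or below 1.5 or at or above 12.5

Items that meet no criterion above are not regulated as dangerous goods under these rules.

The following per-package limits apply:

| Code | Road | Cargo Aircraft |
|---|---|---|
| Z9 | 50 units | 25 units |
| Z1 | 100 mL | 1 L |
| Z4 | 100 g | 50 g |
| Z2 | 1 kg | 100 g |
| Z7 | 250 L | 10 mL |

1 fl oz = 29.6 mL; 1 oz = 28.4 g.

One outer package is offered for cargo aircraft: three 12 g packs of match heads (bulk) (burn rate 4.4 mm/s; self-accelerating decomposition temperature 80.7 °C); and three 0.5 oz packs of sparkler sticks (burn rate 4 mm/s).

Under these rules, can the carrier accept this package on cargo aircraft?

The match heads (bulk) have burn rate 4.4 mm/s, which is > 2.2 mm/s, so they are Code Z2 (Flammable Solid).
Burn rate 4 mm/s meets the Code Z2 criterion (Flammable Solid), so the sparkler sticks are Code Z2.
Total Code Z2: (three 12 g packs = 36 g) + (three 0.5 oz packs = 42.6 g) = 78.6 g.
That is within the Code Z2 cargo aircraft limit of 100 g.

Yes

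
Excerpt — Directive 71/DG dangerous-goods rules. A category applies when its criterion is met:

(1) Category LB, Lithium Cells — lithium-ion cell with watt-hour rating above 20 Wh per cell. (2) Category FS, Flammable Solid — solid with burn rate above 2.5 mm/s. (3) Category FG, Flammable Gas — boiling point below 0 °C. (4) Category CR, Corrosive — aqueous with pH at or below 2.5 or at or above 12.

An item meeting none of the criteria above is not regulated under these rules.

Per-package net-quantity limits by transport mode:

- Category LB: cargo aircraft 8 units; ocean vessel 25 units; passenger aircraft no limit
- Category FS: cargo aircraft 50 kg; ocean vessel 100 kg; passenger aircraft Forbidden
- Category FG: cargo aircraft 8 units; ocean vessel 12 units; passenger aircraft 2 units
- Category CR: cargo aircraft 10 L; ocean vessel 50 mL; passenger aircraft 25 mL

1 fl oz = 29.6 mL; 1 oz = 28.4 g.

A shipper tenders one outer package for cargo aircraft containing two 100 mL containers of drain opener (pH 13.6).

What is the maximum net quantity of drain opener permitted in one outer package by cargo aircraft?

10 L

The drain opener has pH 13.6, which is ≥ 12, so it is Category CR (Corrosive).
The cargo aircraft limit for Category CR is 10 L.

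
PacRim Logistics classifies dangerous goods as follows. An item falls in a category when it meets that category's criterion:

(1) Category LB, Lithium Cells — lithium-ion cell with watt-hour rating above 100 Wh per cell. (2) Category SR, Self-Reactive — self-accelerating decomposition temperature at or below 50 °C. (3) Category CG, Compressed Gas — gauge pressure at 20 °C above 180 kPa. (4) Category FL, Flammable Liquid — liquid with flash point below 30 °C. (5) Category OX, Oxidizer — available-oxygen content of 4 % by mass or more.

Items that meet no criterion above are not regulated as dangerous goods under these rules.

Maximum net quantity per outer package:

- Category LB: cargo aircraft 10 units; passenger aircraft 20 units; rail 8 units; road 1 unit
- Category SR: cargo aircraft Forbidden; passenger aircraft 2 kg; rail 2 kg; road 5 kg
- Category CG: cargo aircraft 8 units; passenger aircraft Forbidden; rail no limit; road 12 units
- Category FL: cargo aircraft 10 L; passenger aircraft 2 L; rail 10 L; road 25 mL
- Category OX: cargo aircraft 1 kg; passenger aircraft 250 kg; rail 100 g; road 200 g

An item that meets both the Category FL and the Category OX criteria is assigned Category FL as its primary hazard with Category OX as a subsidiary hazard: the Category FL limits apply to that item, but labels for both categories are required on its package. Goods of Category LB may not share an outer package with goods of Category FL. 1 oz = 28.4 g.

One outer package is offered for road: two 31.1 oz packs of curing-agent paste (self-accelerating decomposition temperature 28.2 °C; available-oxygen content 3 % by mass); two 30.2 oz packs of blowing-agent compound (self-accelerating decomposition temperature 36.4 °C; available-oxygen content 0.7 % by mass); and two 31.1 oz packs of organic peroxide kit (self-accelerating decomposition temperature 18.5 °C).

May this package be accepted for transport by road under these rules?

No

The curing-agent paste has self-accelerating decomposition temperature 28.2 °C, which is ≤ 50 °C, so it is Category SR (Self-Reactive).
Self-accelerating decomposition temperature 36.4 °C meets the Category SR criterion (Self-Reactive), so the blowing-agent compound is Category SR.
Self-accelerating decomposition temperature 18.5 °C meets the Category SR criterion (Self-Reactive), so the organic peroxide kit is Category SR.
Category SR net quantity: (two 31.1 oz packs = 1766.48 g) + (two 30.2 oz packs = 1715.36 g) + (two 31.1 oz packs = 1766.48 g) = 5248.32 g.
5248.32 g exceeds the road limit of 5 kg for Category SR.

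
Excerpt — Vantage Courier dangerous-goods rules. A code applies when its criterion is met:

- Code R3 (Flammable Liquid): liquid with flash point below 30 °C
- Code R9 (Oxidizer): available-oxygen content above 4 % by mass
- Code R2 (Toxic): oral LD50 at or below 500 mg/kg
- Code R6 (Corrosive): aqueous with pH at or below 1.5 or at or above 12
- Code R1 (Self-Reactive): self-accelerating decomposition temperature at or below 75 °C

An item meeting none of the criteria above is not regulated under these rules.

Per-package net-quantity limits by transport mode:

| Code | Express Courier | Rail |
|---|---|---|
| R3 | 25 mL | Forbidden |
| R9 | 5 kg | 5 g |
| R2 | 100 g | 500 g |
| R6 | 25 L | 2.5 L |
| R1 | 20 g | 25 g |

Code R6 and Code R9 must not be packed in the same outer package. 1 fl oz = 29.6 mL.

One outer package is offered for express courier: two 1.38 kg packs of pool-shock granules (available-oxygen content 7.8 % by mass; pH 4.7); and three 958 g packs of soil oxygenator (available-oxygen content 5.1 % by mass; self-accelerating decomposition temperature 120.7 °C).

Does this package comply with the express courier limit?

Pool-shock granules: available-oxygen content 7.8 % by mass > 4 % by mass → Code R9 (Oxidizer).
Available-oxygen content 5.1 % by mass meets the Code R9 criterion (Oxidizer), so the soil oxygenator is Code R9.
Code R9 net quantity: (two 1.38 kg packs = 2.76 kg) + (three 958 g packs = 2.874 kg) = 5.634 kg.
That exceeds the Code R9 express courier limit of 5 kg.

No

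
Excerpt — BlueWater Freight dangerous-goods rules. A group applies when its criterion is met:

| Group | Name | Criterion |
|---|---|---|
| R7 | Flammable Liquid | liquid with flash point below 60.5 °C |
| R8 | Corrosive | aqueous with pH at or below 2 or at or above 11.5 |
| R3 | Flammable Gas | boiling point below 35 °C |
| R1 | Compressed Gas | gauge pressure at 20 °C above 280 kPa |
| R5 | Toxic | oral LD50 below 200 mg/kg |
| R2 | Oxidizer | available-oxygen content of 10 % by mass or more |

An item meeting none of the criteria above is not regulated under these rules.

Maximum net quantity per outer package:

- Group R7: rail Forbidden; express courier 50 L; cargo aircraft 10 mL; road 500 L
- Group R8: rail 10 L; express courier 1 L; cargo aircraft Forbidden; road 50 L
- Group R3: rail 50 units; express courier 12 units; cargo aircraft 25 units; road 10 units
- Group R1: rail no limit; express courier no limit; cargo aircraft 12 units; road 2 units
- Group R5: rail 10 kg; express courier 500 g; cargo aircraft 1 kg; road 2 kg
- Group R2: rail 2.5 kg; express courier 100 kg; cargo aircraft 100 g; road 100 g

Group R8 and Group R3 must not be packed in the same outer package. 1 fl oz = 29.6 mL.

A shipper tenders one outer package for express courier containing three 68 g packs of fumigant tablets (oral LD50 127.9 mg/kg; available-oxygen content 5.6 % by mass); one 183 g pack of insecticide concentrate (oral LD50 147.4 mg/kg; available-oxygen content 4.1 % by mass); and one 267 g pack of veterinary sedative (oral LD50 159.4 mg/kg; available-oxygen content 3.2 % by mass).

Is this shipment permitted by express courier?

The fumigant tablets have oral LD50 127.9 mg/kg, which is < 200 mg/kg, so they are Group R5 (Toxic).
Oral LD50 147.4 mg/kg meets the Group R5 criterion (Toxic), so the insecticide concentrate is Group R5.
With oral LD50 159.4 mg/kg (< 200 mg/kg), the veterinary sedative falls in Group R5.
Total Group R5: (three 68 g packs = 204 g) + 183 g + 267 g = 654 g.
654 g exceeds the express courier limit of 500 g for Group R5.

No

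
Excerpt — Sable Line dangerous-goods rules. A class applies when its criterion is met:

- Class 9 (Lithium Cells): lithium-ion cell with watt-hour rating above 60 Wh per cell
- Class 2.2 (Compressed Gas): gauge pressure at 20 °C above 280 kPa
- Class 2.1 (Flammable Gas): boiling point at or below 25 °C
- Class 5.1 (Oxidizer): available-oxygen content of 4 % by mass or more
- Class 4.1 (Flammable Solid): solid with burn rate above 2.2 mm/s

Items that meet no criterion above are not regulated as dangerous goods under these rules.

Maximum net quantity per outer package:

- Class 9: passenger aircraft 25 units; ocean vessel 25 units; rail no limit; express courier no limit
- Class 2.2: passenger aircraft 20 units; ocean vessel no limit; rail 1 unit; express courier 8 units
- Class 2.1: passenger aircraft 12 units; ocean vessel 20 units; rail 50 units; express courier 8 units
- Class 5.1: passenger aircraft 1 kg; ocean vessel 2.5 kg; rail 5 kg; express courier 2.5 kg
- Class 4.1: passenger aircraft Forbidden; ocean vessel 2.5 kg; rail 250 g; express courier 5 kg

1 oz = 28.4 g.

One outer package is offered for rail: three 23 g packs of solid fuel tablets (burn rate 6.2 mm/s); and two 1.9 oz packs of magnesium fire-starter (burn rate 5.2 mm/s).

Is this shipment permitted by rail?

Solid fuel tablets: burn rate 6.2 mm/s > 2.2 mm/s → Class 4.1 (Flammable Solid).
The magnesium fire-starter has burn rate 5.2 mm/s, which is > 2.2 mm/s, so it is Class 4.1 (Flammable Solid).
Class 4.1 net quantity: (three 23 g packs = 69 g) + (two 1.9 oz packs = 107.92 g) = 176.92 g.
176.92 g is within the rail limit of 250 g for Class 4.1.

Yes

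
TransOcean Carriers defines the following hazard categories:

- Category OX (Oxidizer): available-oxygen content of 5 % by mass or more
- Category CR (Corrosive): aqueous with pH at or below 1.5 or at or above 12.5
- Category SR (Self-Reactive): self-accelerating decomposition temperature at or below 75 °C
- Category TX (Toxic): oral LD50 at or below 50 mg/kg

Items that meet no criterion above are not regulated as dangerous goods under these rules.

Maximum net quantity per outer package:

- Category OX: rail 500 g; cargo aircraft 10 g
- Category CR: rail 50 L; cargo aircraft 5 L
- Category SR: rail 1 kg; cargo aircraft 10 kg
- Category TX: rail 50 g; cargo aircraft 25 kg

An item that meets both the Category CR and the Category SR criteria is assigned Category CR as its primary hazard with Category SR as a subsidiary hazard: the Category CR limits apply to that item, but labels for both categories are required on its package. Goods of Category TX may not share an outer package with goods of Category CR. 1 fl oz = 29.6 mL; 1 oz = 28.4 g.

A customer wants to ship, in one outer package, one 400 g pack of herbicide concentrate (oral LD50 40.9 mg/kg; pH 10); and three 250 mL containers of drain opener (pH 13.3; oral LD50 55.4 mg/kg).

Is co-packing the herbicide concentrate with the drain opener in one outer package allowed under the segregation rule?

No

With oral LD50 40.9 mg/kg (≤ 50 mg/kg), the herbicide concentrate falls in Category TX.
pH 13.3 meets the Category CR criterion (Corrosive), so the drain opener is Category CR.
Category TX and Category CR may not share an outer package.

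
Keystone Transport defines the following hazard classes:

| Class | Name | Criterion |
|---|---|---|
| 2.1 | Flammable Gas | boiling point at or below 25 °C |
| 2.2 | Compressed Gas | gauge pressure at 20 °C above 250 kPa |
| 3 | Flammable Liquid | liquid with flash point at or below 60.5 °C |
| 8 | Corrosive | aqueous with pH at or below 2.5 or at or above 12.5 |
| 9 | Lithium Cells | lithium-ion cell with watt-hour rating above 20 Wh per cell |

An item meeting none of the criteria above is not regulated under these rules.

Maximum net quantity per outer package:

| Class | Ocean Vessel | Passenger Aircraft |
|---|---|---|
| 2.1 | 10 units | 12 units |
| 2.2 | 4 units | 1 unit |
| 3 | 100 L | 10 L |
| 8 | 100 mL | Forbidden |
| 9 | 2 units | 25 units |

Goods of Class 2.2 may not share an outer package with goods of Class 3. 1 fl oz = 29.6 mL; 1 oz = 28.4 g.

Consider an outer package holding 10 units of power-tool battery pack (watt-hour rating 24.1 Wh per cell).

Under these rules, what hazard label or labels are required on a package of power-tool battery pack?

Power-tool battery pack: watt-hour rating 24.1 Wh per cell > 20 Wh per cell → Class 9 (Lithium Cells).
Only the Class 9 label is required.

Class 9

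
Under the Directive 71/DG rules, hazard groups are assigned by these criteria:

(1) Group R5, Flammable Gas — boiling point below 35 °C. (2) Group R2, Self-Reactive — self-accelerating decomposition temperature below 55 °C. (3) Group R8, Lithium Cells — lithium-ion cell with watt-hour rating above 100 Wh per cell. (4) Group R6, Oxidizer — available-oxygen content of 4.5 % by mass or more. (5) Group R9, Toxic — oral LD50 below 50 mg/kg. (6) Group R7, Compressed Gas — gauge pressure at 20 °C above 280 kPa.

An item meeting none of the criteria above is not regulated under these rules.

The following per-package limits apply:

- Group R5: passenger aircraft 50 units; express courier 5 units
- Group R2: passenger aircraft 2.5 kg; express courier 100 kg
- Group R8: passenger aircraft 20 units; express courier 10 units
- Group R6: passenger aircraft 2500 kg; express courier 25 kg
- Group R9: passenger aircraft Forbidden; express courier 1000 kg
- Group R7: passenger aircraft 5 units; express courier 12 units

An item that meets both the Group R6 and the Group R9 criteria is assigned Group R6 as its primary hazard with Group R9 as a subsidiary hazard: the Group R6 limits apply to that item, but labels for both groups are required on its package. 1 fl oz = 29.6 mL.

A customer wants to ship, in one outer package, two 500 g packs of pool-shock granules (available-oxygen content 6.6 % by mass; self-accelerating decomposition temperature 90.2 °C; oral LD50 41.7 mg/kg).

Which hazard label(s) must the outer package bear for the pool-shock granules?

The pool-shock granules have available-oxygen content 6.6 % by mass, which is ≥ 4.5 % by mass, so they are Group R6 (Oxidizer).
Oral LD50 41.7 mg/kg meets the Group R9 criterion (Toxic), so the pool-shock granules are Group R9.
By the precedence rule Group R6 is primary and Group R9 is subsidiary, and that rule requires both labels on the package.

Group R6 and R9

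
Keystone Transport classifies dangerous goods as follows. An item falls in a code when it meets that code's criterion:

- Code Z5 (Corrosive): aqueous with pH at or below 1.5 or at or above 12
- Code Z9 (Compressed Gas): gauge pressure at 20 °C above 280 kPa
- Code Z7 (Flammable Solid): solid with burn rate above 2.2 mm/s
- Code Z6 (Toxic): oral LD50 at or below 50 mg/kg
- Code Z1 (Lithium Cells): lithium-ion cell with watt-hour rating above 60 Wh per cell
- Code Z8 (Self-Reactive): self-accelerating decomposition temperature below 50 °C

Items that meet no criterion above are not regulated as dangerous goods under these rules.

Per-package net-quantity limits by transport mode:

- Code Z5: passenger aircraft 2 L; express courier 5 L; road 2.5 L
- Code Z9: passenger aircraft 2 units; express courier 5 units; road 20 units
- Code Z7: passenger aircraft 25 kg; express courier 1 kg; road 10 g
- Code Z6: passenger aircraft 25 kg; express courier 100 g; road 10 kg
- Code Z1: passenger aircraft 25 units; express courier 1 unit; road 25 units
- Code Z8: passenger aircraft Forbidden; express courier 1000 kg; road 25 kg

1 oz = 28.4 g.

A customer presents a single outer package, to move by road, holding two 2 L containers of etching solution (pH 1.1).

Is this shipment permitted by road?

No

With pH 1.1 (≤ 1.5), the etching solution falls in Code Z5.
Code Z5 quantity: two 2 L containers = 4 L.
4 L > 2.5 L (road limit, Code Z5) — over the limit.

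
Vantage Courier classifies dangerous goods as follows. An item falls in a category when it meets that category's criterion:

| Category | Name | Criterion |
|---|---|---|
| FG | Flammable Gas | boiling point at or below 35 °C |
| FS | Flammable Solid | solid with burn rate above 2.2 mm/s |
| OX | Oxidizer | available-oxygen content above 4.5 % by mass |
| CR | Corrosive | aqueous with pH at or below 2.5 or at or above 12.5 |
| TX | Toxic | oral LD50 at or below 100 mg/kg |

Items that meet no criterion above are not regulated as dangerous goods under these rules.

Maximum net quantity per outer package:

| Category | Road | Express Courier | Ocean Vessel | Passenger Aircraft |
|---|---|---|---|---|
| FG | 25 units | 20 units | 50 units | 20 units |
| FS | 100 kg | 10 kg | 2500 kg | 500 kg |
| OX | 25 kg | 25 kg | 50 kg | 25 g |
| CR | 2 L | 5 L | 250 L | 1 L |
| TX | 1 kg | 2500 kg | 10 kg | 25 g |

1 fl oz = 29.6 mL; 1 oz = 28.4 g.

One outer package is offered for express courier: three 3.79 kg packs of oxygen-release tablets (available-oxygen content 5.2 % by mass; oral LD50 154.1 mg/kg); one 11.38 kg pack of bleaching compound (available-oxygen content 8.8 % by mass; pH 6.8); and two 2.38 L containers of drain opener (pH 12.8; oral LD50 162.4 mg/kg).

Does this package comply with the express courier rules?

Yes

The oxygen-release tablets have available-oxygen content 5.2 % by mass, which is > 4.5 % by mass, so they are Category OX (Oxidizer).
Available-oxygen content 8.8 % by mass meets the Category OX criterion (Oxidizer), so the bleaching compound is Category OX.
Drain opener: pH 12.8 ≥ 12.5 → Category CR (Corrosive).
Category OX net quantity: (three 3.79 kg packs = 11.37 kg) + 11.38 kg = 22.75 kg.
22.75 kg ≤ 25 kg (express courier limit, Category OX) — within limit.
Category CR quantity: two 2.38 L containers = 4.76 L.
4.76 L is within the express courier limit of 5 L for Category CR.
Every hazard category is within its express courier limit and no segregation rule is violated.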